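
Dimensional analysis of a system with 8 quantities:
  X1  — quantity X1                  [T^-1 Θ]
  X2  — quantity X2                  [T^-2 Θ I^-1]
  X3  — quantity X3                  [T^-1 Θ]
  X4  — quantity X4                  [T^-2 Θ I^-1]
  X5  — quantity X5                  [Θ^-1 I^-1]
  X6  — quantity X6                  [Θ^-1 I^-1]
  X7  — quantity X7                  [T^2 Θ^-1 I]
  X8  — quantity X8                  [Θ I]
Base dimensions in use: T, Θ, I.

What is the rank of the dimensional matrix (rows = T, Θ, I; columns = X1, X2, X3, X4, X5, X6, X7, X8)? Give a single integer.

2

Dimensional matrix (T×Θ×I by X1×X2×X3×X4×X5×X6×X7×X8):
  T: [-1 -2 -1 -2  0  0  2  0]
  Θ: [ 1  1  1  1 -1 -1 -1  1]
  I: [ 0 -1  0 -1 -1 -1  1  1]
RREF → pivots at {X1,X2} ⇒ r = 2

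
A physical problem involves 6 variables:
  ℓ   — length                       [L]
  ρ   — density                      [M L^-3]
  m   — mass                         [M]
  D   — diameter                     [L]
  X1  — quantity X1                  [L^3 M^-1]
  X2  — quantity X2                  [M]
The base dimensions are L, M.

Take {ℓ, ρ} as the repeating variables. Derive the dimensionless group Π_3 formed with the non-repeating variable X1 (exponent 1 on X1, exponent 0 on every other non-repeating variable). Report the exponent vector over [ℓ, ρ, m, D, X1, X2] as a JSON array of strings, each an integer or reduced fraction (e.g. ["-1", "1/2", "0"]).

["0", "1", "0", "0", "1", "0"]

Dimensional matrix (L×M by ℓ×ρ×m×D×X1×X2):
  L: [ 1 -3  0  1  3  0]
  M: [ 0  1  1  0 -1  1]
Row reduction gives pivot columns ℓ,ρ; rank = 2
Pivot set = {ℓ,ρ}, free = {m,D,X1,X2}
RREF:
  r0: [   1    0    3    1    0    3]
  r1: [   0    1    1    0   -1    1]
Fix exponent of X1 at 1, m at 0, D at 0, X2 at 0; solve each RREF row for its pivot's exponent:
  r0: exp(ℓ) + (0)·1 = 0 ⇒ exp(ℓ) = 0
  r1: exp(ρ) + (-1)·1 = 0 ⇒ exp(ρ) = 1
Π_3 = ρ · X1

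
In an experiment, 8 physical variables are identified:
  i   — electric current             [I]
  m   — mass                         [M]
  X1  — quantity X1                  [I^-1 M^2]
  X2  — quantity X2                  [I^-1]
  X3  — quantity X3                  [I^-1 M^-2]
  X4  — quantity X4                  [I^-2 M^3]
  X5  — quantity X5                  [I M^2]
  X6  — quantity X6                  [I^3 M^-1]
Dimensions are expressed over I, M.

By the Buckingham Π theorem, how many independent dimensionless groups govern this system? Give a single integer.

Write exponents as rows I,M / cols i,m,X1,X2,X3,X4,X5,X6:
  I: [ 1  0 -1 -1 -1 -2  1  3]
  M: [ 0  1  2  0 -2  3  2 -1]
Echelon form has 2 nonzero rows (pivots: i,m)
n=8, r=2 ⇒ 6 dimensionless groups

6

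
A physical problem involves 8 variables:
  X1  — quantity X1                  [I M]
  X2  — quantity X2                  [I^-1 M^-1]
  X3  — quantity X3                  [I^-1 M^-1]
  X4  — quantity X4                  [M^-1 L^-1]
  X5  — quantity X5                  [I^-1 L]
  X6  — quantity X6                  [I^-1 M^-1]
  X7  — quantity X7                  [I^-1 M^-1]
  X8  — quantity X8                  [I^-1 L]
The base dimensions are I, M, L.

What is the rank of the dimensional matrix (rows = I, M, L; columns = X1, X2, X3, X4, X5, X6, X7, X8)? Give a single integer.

2

Write exponents as rows I,M,L / cols X1,X2,X3,X4,X5,X6,X7,X8:
  I: [ 1 -1 -1  0 -1 -1 -1 -1]
  M: [ 1 -1 -1 -1  0 -1 -1  0]
  L: [ 0  0  0 -1  1  0  0  1]
Echelon form has 2 nonzero rows (pivots: X1,X4)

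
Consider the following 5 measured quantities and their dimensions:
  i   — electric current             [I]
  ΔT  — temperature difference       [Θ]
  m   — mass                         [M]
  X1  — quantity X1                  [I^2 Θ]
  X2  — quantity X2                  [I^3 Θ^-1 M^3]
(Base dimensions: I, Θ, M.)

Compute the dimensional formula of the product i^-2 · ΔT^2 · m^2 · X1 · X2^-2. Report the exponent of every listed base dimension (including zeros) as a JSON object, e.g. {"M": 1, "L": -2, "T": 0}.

{"I": -6, "Θ": 5, "M": -4}

Exponent matrix [I,Θ,M] × [i,ΔT,m,X1,X2]:
  I: [ 1  0  0  2  3]
  Θ: [ 0  1  0  1 -1]
  M: [ 0  0  1  0  3]
  [I]: (-2)·1+(2)·0+(2)·0+(1)·2+(-2)·3 = -6
  [Θ]: (-2)·0+(2)·1+(2)·0+(1)·1+(-2)·-1 = 5
  [M]: (-2)·0+(2)·0+(2)·1+(1)·0+(-2)·3 = -4
⇒ I^-6 Θ^5 M^-4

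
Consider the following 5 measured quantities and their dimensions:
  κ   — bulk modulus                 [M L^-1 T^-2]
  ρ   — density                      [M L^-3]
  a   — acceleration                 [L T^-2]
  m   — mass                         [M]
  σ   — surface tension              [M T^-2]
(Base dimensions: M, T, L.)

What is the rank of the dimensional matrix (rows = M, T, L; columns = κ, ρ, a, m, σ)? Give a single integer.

Write exponents as rows M,T,L / cols κ,ρ,a,m,σ:
  M: [ 1  1  0  1  1]
  T: [-2  0 -2  0 -2]
  L: [-1 -3  1  0  0]
RREF → pivots at {κ,ρ,a} ⇒ r = 3

3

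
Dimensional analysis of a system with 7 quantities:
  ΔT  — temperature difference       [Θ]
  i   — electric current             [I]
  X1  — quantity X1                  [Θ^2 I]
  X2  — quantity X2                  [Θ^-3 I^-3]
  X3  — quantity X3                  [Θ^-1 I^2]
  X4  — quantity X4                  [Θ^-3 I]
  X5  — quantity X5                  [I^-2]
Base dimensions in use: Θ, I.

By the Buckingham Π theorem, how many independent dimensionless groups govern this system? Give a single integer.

5

Exponent matrix [Θ,I] × [ΔT,i,X1,X2,X3,X4,X5]:
  Θ: [ 1  0  2 -3 -1 -3  0]
  I: [ 0  1  1 -3  2  1 -2]
RREF → pivots at {ΔT,i} ⇒ r = 2
n=7, r=2 ⇒ 5 dimensionless groups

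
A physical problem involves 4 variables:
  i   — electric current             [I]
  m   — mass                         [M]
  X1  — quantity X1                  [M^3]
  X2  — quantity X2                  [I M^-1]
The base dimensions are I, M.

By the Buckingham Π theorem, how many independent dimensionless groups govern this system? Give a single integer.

2

Exponent matrix [I,M] × [i,m,X1,X2]:
  I: [ 1  0  0  1]
  M: [ 0  1  3 -1]
Echelon form has 2 nonzero rows (pivots: i,m)
4 vars − rank 2 = 2 Π groups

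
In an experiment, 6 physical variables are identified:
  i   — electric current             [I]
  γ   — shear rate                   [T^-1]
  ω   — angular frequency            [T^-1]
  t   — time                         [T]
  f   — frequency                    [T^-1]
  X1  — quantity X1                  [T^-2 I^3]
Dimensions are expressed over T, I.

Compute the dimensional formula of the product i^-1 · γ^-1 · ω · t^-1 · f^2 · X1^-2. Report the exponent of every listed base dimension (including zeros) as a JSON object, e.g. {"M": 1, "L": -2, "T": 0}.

{"T": 1, "I": -7}

Exponent matrix [T,I] × [i,γ,ω,t,f,X1]:
  T: [ 0 -1 -1  1 -1 -2]
  I: [ 1  0  0  0  0  3]
  [T]: (-1)·0+(-1)·-1+(1)·-1+(-1)·1+(2)·-1+(-2)·-2 = 1
  [I]: (-1)·1+(-1)·0+(1)·0+(-1)·0+(2)·0+(-2)·3 = -7
⇒ T I^-7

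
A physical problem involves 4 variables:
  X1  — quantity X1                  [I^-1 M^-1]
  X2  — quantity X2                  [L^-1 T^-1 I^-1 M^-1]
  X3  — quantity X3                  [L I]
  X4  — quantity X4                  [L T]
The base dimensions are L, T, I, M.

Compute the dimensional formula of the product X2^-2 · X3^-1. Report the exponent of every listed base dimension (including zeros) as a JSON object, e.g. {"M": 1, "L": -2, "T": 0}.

Exponent matrix [L,T,I,M] × [X1,X2,X3,X4]:
  L: [ 0 -1  1  1]
  T: [ 0 -1  0  1]
  I: [-1 -1  1  0]
  M: [-1 -1  0  0]
  [L]: (-2)·-1+(-1)·1 = 1
  [T]: (-2)·-1+(-1)·0 = 2
  [I]: (-2)·-1+(-1)·1 = 1
  [M]: (-2)·-1+(-1)·0 = 2
⇒ L T^2 I M^2

{"L": 1, "T": 2, "I": 1, "M": 2}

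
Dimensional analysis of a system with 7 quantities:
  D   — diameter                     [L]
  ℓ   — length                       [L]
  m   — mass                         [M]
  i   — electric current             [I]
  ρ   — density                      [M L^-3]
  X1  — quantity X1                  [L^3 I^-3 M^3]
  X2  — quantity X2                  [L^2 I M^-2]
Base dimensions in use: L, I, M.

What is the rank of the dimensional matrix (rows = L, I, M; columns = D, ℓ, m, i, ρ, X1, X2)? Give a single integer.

3

Dimensional matrix (L×I×M by D×ℓ×m×i×ρ×X1×X2):
  L: [ 1  1  0  0 -3  3  2]
  I: [ 0  0  0  1  0 -3  1]
  M: [ 0  0  1  0  1  3 -2]
Echelon form has 3 nonzero rows (pivots: D,m,i)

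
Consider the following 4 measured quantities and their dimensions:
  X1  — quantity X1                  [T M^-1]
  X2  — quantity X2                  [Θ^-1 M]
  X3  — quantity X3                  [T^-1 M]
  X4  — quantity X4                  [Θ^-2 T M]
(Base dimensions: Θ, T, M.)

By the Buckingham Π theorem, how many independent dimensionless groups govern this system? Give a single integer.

Dimensional matrix (Θ×T×M by X1×X2×X3×X4):
  Θ: [ 0 -1  0 -2]
  T: [ 1  0 -1  1]
  M: [-1  1  1  1]
RREF → pivots at {X1,X2} ⇒ r = 2
n=4, r=2 ⇒ 2 dimensionless groups

2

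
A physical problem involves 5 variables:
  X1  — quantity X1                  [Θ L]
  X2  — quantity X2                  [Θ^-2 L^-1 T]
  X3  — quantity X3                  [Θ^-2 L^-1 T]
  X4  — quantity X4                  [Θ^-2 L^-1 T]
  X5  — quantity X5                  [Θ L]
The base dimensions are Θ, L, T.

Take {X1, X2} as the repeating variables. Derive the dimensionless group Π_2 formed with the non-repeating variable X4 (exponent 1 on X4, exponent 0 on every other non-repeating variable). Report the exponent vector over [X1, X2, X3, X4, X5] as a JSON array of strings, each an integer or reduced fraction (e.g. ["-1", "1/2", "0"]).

["0", "-1", "0", "1", "0"]

Write exponents as rows Θ,L,T / cols X1,X2,X3,X4,X5:
  Θ: [ 1 -2 -2 -2  1]
  L: [ 1 -1 -1 -1  1]
  T: [ 0  1  1  1  0]
Row reduction gives pivot columns X1,X2; rank = 2
Repeat: X1,X2; free: X3,X4,X5
RREF:
  r0: [   1    0    0    0    1]
  r1: [   0    1    1    1    0]
  r2: [   0    0    0    0    0]
Fix exponent of X4 at 1, X3 at 0, X5 at 0; solve each RREF row for its pivot's exponent:
  r0: exp(X1) + (0)·1 = 0 ⇒ exp(X1) = 0
  r1: exp(X2) + (1)·1 = 0 ⇒ exp(X2) = -1
Π_2 = X2^-1 · X4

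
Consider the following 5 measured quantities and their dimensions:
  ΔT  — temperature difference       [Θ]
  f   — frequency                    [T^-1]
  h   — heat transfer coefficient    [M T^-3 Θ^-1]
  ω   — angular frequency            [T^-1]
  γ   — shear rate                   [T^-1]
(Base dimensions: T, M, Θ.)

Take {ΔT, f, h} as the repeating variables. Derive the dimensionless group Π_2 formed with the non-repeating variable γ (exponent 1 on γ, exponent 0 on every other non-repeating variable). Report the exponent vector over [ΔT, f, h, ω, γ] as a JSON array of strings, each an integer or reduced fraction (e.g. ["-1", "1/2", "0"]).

["0", "-1", "0", "0", "1"]

Dimensional matrix (T×M×Θ by ΔT×f×h×ω×γ):
  T: [ 0 -1 -3 -1 -1]
  M: [ 0  0  1  0  0]
  Θ: [ 1  0 -1  0  0]
Row reduction gives pivot columns ΔT,f,h; rank = 3
Repeat: ΔT,f,h; free: ω,γ
RREF:
  r0: [   1    0    0    0    0]
  r1: [   0    1    0    1    1]
  r2: [   0    0    1    0    0]
Fix exponent of γ at 1, ω at 0; solve each RREF row for its pivot's exponent:
  r0: exp(ΔT) + (0)·1 = 0 ⇒ exp(ΔT) = 0
  r1: exp(f) + (1)·1 = 0 ⇒ exp(f) = -1
  r2: exp(h) + (0)·1 = 0 ⇒ exp(h) = 0
Π_2 = f^-1 · γ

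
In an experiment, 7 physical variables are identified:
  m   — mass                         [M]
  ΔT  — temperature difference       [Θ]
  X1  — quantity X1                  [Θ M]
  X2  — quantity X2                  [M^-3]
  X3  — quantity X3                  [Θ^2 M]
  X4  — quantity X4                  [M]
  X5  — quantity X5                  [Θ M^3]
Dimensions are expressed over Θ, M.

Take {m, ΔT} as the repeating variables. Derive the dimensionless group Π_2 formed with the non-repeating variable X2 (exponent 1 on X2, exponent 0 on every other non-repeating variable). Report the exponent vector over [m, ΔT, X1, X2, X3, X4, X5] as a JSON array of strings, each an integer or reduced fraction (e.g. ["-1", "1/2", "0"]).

Dimensional matrix (Θ×M by m×ΔT×X1×X2×X3×X4×X5):
  Θ: [ 0  1  1  0  2  0  1]
  M: [ 1  0  1 -3  1  1  3]
RREF → pivots at {m,ΔT} ⇒ r = 2
Repeat: m,ΔT; free: X1,X2,X3,X4,X5
RREF:
  r0: [   1    0    1   -3    1    1    3]
  r1: [   0    1    1    0    2    0    1]
Fix exponent of X2 at 1, X1 at 0, X3 at 0, X4 at 0, X5 at 0; solve each RREF row for its pivot's exponent:
  r0: exp(m) + (-3)·1 = 0 ⇒ exp(m) = 3
  r1: exp(ΔT) + (0)·1 = 0 ⇒ exp(ΔT) = 0
Π_2 = m^3 · X2

["3", "0", "0", "1", "0", "0", "0"]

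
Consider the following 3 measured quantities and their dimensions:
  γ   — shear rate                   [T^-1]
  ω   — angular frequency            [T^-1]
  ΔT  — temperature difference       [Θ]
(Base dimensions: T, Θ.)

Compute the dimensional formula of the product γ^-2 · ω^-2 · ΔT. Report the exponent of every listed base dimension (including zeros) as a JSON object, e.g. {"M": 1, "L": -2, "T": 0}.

Dimensional matrix (T×Θ by γ×ω×ΔT):
  T: [-1 -1  0]
  Θ: [ 0  0  1]
  [T]: (-2)·-1+(-2)·-1+(1)·0 = 4
  [Θ]: (-2)·0+(-2)·0+(1)·1 = 1
⇒ T^4 Θ

{"T": 4, "Θ": 1}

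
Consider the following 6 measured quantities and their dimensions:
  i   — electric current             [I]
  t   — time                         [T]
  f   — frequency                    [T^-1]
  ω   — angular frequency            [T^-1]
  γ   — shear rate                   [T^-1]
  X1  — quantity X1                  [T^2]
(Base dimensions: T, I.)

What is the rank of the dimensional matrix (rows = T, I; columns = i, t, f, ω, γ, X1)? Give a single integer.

2

Dimensional matrix (T×I by i×t×f×ω×γ×X1):
  T: [ 0  1 -1 -1 -1  2]
  I: [ 1  0  0  0  0  0]
Row reduction gives pivot columns i,t; rank = 2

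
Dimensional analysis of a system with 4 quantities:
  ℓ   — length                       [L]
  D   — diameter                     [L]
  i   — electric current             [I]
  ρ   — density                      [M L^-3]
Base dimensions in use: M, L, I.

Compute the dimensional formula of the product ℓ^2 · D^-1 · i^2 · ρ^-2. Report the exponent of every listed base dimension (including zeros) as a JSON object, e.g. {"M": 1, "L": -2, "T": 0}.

{"M": -2, "L": 7, "I": 2}

Write exponents as rows M,L,I / cols ℓ,D,i,ρ:
  M: [ 0  0  0  1]
  L: [ 1  1  0 -3]
  I: [ 0  0  1  0]
  [M]: (2)·0+(-1)·0+(2)·0+(-2)·1 = -2
  [L]: (2)·1+(-1)·1+(2)·0+(-2)·-3 = 7
  [I]: (2)·0+(-1)·0+(2)·1+(-2)·0 = 2
⇒ M^-2 L^7 I^2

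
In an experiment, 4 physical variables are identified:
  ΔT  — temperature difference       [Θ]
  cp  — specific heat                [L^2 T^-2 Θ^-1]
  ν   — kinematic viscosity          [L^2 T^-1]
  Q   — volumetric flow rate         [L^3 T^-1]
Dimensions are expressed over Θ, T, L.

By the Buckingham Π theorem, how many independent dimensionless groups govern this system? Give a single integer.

Dimensional matrix (Θ×T×L by ΔT×cp×ν×Q):
  Θ: [ 1 -1  0  0]
  T: [ 0 -2 -1 -1]
  L: [ 0  2  2  3]
Echelon form has 3 nonzero rows (pivots: ΔT,cp,ν)
4 vars − rank 3 = 1 Π group

1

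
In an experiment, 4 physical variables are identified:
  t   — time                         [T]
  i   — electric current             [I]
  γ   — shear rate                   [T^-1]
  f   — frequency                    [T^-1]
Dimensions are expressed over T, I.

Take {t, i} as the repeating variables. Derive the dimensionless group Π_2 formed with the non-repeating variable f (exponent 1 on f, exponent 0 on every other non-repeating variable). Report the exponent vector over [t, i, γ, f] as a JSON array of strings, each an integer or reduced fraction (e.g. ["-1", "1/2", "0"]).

Dimensional matrix (T×I by t×i×γ×f):
  T: [ 1  0 -1 -1]
  I: [ 0  1  0  0]
Echelon form has 2 nonzero rows (pivots: t,i)
Pivot set = {t,i}, free = {γ,f}
RREF:
  r0: [   1    0   -1   -1]
  r1: [   0    1    0    0]
Fix exponent of f at 1, γ at 0; solve each RREF row for its pivot's exponent:
  r0: exp(t) + (-1)·1 = 0 ⇒ exp(t) = 1
  r1: exp(i) + (0)·1 = 0 ⇒ exp(i) = 0
Π_2 = t · f

["1", "0", "0", "1"]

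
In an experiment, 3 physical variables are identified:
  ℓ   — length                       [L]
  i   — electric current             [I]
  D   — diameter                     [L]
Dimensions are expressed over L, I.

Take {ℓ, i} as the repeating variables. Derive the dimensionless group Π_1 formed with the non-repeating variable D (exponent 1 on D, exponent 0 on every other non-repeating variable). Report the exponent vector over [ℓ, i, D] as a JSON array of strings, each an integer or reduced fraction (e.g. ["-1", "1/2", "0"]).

["-1", "0", "1"]

Dimensional matrix (L×I by ℓ×i×D):
  L: [ 1  0  1]
  I: [ 0  1  0]
RREF → pivots at {ℓ,i} ⇒ r = 2
Repeat: ℓ,i; free: D
RREF:
  r0: [   1    0    1]
  r1: [   0    1    0]
Fix exponent of D at 1; solve each RREF row for its pivot's exponent:
  r0: exp(ℓ) + (1)·1 = 0 ⇒ exp(ℓ) = -1
  r1: exp(i) + (0)·1 = 0 ⇒ exp(i) = 0
Π_1 = ℓ^-1 · D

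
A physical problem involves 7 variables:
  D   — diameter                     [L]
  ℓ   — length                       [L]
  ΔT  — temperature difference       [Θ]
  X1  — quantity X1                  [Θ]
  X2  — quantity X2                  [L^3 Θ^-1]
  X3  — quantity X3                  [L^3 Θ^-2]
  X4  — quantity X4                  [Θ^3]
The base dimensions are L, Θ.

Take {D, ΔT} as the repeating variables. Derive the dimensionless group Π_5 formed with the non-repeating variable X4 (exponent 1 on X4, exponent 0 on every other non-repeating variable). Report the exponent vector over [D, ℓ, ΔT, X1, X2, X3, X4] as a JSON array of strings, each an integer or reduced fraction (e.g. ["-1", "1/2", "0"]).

["0", "0", "-3", "0", "0", "0", "1"]

Write exponents as rows L,Θ / cols D,ℓ,ΔT,X1,X2,X3,X4:
  L: [ 1  1  0  0  3  3  0]
  Θ: [ 0  0  1  1 -1 -2  3]
RREF → pivots at {D,ΔT} ⇒ r = 2
Repeat: D,ΔT; free: ℓ,X1,X2,X3,X4
RREF:
  r0: [   1    1    0    0    3    3    0]
  r1: [   0    0    1    1   -1   -2    3]
Fix exponent of X4 at 1, ℓ at 0, X1 at 0, X2 at 0, X3 at 0; solve each RREF row for its pivot's exponent:
  r0: exp(D) + (0)·1 = 0 ⇒ exp(D) = 0
  r1: exp(ΔT) + (3)·1 = 0 ⇒ exp(ΔT) = -3
Π_5 = ΔT^-3 · X4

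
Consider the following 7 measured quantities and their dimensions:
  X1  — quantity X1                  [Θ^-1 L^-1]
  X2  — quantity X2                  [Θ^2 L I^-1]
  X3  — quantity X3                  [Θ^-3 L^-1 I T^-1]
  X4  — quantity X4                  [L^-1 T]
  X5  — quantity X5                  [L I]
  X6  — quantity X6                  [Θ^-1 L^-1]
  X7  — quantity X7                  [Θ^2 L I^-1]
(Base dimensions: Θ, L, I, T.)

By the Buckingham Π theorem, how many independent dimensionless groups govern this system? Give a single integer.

Dimensional matrix (Θ×L×I×T by X1×X2×X3×X4×X5×X6×X7):
  Θ: [-1  2 -3  0  0 -1  2]
  L: [-1  1 -1 -1  1 -1  1]
  I: [ 0 -1  1  0  1  0 -1]
  T: [ 0  0 -1  1  0  0  0]
Row reduction gives pivot columns X1,X2,X3; rank = 3
n=7, r=3 ⇒ 4 dimensionless groups

4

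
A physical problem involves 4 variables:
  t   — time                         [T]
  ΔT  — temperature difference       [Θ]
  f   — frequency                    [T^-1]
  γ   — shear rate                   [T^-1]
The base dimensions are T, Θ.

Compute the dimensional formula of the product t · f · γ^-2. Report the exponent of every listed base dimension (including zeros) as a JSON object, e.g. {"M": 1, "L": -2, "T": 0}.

{"T": 2, "Θ": 0}

Exponent matrix [T,Θ] × [t,ΔT,f,γ]:
  T: [ 1  0 -1 -1]
  Θ: [ 0  1  0  0]
  [T]: (1)·1+(1)·-1+(-2)·-1 = 2
  [Θ]: (1)·0+(1)·0+(-2)·0 = 0
⇒ T^2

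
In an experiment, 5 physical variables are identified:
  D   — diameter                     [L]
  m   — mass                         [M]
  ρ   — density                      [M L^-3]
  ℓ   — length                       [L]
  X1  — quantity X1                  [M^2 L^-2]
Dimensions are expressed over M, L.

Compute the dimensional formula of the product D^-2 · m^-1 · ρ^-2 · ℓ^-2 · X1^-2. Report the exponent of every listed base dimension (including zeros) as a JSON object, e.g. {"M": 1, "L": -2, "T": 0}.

Dimensional matrix (M×L by D×m×ρ×ℓ×X1):
  M: [ 0  1  1  0  2]
  L: [ 1  0 -3  1 -2]
  [M]: (-2)·0+(-1)·1+(-2)·1+(-2)·0+(-2)·2 = -7
  [L]: (-2)·1+(-1)·0+(-2)·-3+(-2)·1+(-2)·-2 = 6
⇒ M^-7 L^6

{"M": -7, "L": 6}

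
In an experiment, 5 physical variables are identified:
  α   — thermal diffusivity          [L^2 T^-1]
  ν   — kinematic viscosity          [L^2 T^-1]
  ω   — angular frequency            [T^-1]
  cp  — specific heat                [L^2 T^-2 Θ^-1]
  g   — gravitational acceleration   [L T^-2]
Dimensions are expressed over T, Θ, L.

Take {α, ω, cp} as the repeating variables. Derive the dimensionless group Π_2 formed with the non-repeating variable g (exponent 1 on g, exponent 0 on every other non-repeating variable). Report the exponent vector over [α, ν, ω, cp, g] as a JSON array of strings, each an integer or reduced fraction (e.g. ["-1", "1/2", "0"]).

["-1/2", "0", "-3/2", "0", "1"]

Write exponents as rows T,Θ,L / cols α,ν,ω,cp,g:
  T: [-1 -1 -1 -2 -2]
  Θ: [ 0  0  0 -1  0]
  L: [ 2  2  0  2  1]
Echelon form has 3 nonzero rows (pivots: α,ω,cp)
Pivot set = {α,ω,cp}, free = {ν,g}
RREF:
  r0: [   1    1    0    0  1/2]
  r1: [   0    0    1    0  3/2]
  r2: [   0    0    0    1    0]
Fix exponent of g at 1, ν at 0; solve each RREF row for its pivot's exponent:
  r0: exp(α) + (1/2)·1 = 0 ⇒ exp(α) = -1/2
  r1: exp(ω) + (3/2)·1 = 0 ⇒ exp(ω) = -3/2
  r2: exp(cp) + (0)·1 = 0 ⇒ exp(cp) = 0
Π_2 = α^(-1/2) · ω^(-3/2) · g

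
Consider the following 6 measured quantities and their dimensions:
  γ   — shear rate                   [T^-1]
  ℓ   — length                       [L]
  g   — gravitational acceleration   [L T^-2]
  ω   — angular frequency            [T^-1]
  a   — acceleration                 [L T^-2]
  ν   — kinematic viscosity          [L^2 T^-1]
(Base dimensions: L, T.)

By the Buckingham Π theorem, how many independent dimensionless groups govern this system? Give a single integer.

Exponent matrix [L,T] × [γ,ℓ,g,ω,a,ν]:
  L: [ 0  1  1  0  1  2]
  T: [-1  0 -2 -1 -2 -1]
Row reduction gives pivot columns γ,ℓ; rank = 2
n=6, r=2 ⇒ 4 dimensionless groups

4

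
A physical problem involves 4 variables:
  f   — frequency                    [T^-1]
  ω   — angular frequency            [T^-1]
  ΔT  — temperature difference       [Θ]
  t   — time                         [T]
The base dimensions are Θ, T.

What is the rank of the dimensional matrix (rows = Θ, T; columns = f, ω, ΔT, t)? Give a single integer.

2

Exponent matrix [Θ,T] × [f,ω,ΔT,t]:
  Θ: [ 0  0  1  0]
  T: [-1 -1  0  1]
RREF → pivots at {f,ΔT} ⇒ r = 2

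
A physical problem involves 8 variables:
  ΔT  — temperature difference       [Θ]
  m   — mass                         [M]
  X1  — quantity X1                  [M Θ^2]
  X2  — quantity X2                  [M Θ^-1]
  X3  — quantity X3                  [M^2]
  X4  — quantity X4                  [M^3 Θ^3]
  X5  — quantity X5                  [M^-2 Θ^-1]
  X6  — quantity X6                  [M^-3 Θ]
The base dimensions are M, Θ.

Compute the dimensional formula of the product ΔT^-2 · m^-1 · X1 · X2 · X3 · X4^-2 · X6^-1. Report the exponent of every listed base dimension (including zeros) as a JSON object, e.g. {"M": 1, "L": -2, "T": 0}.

{"M": 0, "Θ": -8}

Exponent matrix [M,Θ] × [ΔT,m,X1,X2,X3,X4,X5,X6]:
  M: [ 0  1  1  1  2  3 -2 -3]
  Θ: [ 1  0  2 -1  0  3 -1  1]
  [M]: (-2)·0+(-1)·1+(1)·1+(1)·1+(1)·2+(-2)·3+(-1)·-3 = 0
  [Θ]: (-2)·1+(-1)·0+(1)·2+(1)·-1+(1)·0+(-2)·3+(-1)·1 = -8
⇒ Θ^-8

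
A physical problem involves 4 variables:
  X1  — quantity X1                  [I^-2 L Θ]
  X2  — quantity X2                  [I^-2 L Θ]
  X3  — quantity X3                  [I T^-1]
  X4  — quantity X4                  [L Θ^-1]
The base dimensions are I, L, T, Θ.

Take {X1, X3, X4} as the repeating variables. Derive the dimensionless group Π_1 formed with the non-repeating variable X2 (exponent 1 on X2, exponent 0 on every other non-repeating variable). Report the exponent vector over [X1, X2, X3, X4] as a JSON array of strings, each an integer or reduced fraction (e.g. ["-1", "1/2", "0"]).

["-1", "1", "0", "0"]

Exponent matrix [I,L,T,Θ] × [X1,X2,X3,X4]:
  I: [-2 -2  1  0]
  L: [ 1  1  0  1]
  T: [ 0  0 -1  0]
  Θ: [ 1  1  0 -1]
Echelon form has 3 nonzero rows (pivots: X1,X3,X4)
Repeat: X1,X3,X4; free: X2
RREF:
  r0: [   1    1    0    0]
  r1: [   0    0    1    0]
  r2: [   0    0    0    1]
  r3: [   0    0    0    0]
Fix exponent of X2 at 1; solve each RREF row for its pivot's exponent:
  r0: exp(X1) + (1)·1 = 0 ⇒ exp(X1) = -1
  r1: exp(X3) + (0)·1 = 0 ⇒ exp(X3) = 0
  r2: exp(X4) + (0)·1 = 0 ⇒ exp(X4) = 0
Π_1 = X1^-1 · X2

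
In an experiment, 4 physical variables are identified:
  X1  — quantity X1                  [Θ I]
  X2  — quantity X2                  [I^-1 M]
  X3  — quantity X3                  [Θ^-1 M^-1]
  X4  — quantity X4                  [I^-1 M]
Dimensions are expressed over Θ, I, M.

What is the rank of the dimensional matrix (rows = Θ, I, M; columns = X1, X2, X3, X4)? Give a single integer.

Exponent matrix [Θ,I,M] × [X1,X2,X3,X4]:
  Θ: [ 1  0 -1  0]
  I: [ 1 -1  0 -1]
  M: [ 0  1 -1  1]
RREF → pivots at {X1,X2} ⇒ r = 2

2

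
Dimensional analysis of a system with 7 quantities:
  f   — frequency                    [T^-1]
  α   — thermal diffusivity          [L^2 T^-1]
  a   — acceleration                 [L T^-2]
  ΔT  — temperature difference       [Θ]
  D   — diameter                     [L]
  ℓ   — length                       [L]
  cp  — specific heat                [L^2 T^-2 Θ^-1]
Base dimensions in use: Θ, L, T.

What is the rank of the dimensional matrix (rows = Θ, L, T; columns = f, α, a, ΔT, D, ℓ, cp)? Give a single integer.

3

Exponent matrix [Θ,L,T] × [f,α,a,ΔT,D,ℓ,cp]:
  Θ: [ 0  0  0  1  0  0 -1]
  L: [ 0  2  1  0  1  1  2]
  T: [-1 -1 -2  0  0  0 -2]
Row reduction gives pivot columns f,α,ΔT; rank = 3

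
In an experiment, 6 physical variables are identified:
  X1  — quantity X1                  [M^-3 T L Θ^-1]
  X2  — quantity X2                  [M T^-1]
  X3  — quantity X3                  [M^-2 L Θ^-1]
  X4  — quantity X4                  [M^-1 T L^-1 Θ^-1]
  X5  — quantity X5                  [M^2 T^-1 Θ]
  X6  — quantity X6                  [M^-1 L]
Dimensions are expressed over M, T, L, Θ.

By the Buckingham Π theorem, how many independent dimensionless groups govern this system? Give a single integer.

3

Dimensional matrix (M×T×L×Θ by X1×X2×X3×X4×X5×X6):
  M: [-3  1 -2 -1  2 -1]
  T: [ 1 -1  0  1 -1  0]
  L: [ 1  0  1 -1  0  1]
  Θ: [-1  0 -1 -1  1  0]
Echelon form has 3 nonzero rows (pivots: X1,X2,X4)
6 vars − rank 3 = 3 Π groups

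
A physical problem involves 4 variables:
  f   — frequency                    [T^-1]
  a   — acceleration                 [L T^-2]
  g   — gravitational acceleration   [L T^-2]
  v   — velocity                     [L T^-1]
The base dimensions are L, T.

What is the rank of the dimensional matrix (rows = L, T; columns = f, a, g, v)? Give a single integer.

Write exponents as rows L,T / cols f,a,g,v:
  L: [ 0  1  1  1]
  T: [-1 -2 -2 -1]
Echelon form has 2 nonzero rows (pivots: f,a)

2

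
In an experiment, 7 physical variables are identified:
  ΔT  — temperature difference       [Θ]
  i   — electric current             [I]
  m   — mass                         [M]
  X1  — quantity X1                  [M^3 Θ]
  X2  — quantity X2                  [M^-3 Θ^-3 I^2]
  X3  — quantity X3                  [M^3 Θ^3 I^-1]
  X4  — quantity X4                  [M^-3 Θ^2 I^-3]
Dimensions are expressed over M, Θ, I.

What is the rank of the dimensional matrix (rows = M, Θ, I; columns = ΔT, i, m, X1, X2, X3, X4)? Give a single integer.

Dimensional matrix (M×Θ×I by ΔT×i×m×X1×X2×X3×X4):
  M: [ 0  0  1  3 -3  3 -3]
  Θ: [ 1  0  0  1 -3  3  2]
  I: [ 0  1  0  0  2 -1 -3]
Echelon form has 3 nonzero rows (pivots: ΔT,i,m)

3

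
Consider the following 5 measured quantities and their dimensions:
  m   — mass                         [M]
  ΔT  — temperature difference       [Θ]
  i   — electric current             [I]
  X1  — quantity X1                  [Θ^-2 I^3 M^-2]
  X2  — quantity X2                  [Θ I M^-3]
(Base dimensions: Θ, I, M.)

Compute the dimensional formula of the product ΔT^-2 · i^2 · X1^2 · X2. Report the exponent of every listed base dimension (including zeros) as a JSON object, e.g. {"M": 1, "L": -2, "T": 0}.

{"Θ": -5, "I": 9, "M": -7}

Exponent matrix [Θ,I,M] × [m,ΔT,i,X1,X2]:
  Θ: [ 0  1  0 -2  1]
  I: [ 0  0  1  3  1]
  M: [ 1  0  0 -2 -3]
  [Θ]: (-2)·1+(2)·0+(2)·-2+(1)·1 = -5
  [I]: (-2)·0+(2)·1+(2)·3+(1)·1 = 9
  [M]: (-2)·0+(2)·0+(2)·-2+(1)·-3 = -7
⇒ Θ^-5 I^9 M^-7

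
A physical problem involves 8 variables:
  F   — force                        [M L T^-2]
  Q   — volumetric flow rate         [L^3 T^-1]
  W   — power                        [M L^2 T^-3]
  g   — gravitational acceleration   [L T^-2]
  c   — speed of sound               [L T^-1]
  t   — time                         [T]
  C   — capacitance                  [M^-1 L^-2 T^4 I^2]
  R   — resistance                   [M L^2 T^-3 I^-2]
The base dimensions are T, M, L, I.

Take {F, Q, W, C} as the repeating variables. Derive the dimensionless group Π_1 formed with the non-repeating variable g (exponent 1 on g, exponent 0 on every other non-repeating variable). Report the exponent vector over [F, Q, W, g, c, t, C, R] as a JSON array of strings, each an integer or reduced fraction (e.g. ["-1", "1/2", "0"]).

["5/2", "1/2", "-5/2", "1", "0", "0", "0", "0"]

Write exponents as rows T,M,L,I / cols F,Q,W,g,c,t,C,R:
  T: [-2 -1 -3 -2 -1  1  4 -3]
  M: [ 1  0  1  0  0  0 -1  1]
  L: [ 1  3  2  1  1  0 -2  2]
  I: [ 0  0  0  0  0  0  2 -2]
Row reduction gives pivot columns F,Q,W,C; rank = 4
Repeat: F,Q,W,C; free: g,c,t,R
RREF:
  r0: [   1    0    0 -5/2   -1  3/2    0  3/2]
  r1: [   0    1    0 -1/2    0  1/2    0  1/2]
  r2: [   0    0    1  5/2    1 -3/2    0 -3/2]
  r3: [   0    0    0    0    0    0    1   -1]
Fix exponent of g at 1, c at 0, t at 0, R at 0; solve each RREF row for its pivot's exponent:
  r0: exp(F) + (-5/2)·1 = 0 ⇒ exp(F) = 5/2
  r1: exp(Q) + (-1/2)·1 = 0 ⇒ exp(Q) = 1/2
  r2: exp(W) + (5/2)·1 = 0 ⇒ exp(W) = -5/2
  r3: exp(C) + (0)·1 = 0 ⇒ exp(C) = 0
Π_1 = F^(5/2) · Q^(1/2) · W^(-5/2) · g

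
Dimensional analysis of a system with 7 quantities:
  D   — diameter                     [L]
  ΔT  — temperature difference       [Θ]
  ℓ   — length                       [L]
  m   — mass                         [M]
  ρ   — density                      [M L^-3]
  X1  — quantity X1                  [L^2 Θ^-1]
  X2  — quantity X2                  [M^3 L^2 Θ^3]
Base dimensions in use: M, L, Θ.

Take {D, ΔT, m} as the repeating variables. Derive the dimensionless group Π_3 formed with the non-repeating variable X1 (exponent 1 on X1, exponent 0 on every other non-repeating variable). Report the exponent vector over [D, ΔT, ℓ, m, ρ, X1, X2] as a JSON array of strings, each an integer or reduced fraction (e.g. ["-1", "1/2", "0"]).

Dimensional matrix (M×L×Θ by D×ΔT×ℓ×m×ρ×X1×X2):
  M: [ 0  0  0  1  1  0  3]
  L: [ 1  0  1  0 -3  2  2]
  Θ: [ 0  1  0  0  0 -1  3]
Row reduction gives pivot columns D,ΔT,m; rank = 3
Repeat: D,ΔT,m; free: ℓ,ρ,X1,X2
RREF:
  r0: [   1    0    1    0   -3    2    2]
  r1: [   0    1    0    0    0   -1    3]
  r2: [   0    0    0    1    1    0    3]
Fix exponent of X1 at 1, ℓ at 0, ρ at 0, X2 at 0; solve each RREF row for its pivot's exponent:
  r0: exp(D) + (2)·1 = 0 ⇒ exp(D) = -2
  r1: exp(ΔT) + (-1)·1 = 0 ⇒ exp(ΔT) = 1
  r2: exp(m) + (0)·1 = 0 ⇒ exp(m) = 0
Π_3 = D^-2 · ΔT · X1

["-2", "1", "0", "0", "0", "1", "0"]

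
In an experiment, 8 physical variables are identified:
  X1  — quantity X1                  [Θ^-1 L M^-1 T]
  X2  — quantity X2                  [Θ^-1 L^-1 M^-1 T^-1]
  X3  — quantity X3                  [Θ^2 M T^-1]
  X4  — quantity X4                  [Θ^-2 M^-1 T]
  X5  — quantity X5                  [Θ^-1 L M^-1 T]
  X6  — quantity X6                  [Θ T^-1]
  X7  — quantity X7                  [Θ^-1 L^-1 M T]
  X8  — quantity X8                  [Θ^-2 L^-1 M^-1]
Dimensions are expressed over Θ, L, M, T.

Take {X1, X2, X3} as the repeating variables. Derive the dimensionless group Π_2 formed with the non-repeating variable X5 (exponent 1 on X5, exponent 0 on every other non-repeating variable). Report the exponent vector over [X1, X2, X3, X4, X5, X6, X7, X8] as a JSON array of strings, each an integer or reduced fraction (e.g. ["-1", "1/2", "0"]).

["-1", "0", "0", "0", "1", "0", "0", "0"]

Dimensional matrix (Θ×L×M×T by X1×X2×X3×X4×X5×X6×X7×X8):
  Θ: [-1 -1  2 -2 -1  1 -1 -2]
  L: [ 1 -1  0  0  1  0 -1 -1]
  M: [-1 -1  1 -1 -1  0  1 -1]
  T: [ 1 -1 -1  1  1 -1  1  0]
Echelon form has 3 nonzero rows (pivots: X1,X2,X3)
Repeat: X1,X2,X3; free: X4,X5,X6,X7,X8
RREF:
  r0: [   1    0    0    0    1  1/2   -2 -1/2]
  r1: [   0    1    0    0    0  1/2   -1  1/2]
  r2: [   0    0    1   -1    0    1   -2   -1]
  r3: [   0    0    0    0    0    0    0    0]
Fix exponent of X5 at 1, X4 at 0, X6 at 0, X7 at 0, X8 at 0; solve each RREF row for its pivot's exponent:
  r0: exp(X1) + (1)·1 = 0 ⇒ exp(X1) = -1
  r1: exp(X2) + (0)·1 = 0 ⇒ exp(X2) = 0
  r2: exp(X3) + (0)·1 = 0 ⇒ exp(X3) = 0
Π_2 = X1^-1 · X5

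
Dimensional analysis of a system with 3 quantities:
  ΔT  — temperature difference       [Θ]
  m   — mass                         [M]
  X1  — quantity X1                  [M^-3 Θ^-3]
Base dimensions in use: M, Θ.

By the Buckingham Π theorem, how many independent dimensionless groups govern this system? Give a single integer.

1

Exponent matrix [M,Θ] × [ΔT,m,X1]:
  M: [ 0  1 -3]
  Θ: [ 1  0 -3]
Echelon form has 2 nonzero rows (pivots: ΔT,m)
3 vars − rank 2 = 1 Π group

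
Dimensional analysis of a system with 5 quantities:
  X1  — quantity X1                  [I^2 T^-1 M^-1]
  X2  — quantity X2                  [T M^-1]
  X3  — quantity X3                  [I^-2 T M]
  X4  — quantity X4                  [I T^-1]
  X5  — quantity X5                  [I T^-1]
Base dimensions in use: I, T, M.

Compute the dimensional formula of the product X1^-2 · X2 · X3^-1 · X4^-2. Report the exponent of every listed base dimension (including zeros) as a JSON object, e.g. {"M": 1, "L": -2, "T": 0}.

Dimensional matrix (I×T×M by X1×X2×X3×X4×X5):
  I: [ 2  0 -2  1  1]
  T: [-1  1  1 -1 -1]
  M: [-1 -1  1  0  0]
  [I]: (-2)·2+(1)·0+(-1)·-2+(-2)·1 = -4
  [T]: (-2)·-1+(1)·1+(-1)·1+(-2)·-1 = 4
  [M]: (-2)·-1+(1)·-1+(-1)·1+(-2)·0 = 0
⇒ I^-4 T^4

{"I": -4, "T": 4, "M": 0}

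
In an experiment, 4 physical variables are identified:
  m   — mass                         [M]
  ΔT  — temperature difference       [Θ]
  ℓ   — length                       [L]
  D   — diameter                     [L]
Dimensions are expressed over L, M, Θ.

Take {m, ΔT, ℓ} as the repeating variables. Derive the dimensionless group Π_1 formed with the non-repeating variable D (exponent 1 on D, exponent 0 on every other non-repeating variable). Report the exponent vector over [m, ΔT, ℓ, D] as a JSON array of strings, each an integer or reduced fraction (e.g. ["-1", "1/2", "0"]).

Dimensional matrix (L×M×Θ by m×ΔT×ℓ×D):
  L: [ 0  0  1  1]
  M: [ 1  0  0  0]
  Θ: [ 0  1  0  0]
Echelon form has 3 nonzero rows (pivots: m,ΔT,ℓ)
Pivot set = {m,ΔT,ℓ}, free = {D}
RREF:
  r0: [   1    0    0    0]
  r1: [   0    1    0    0]
  r2: [   0    0    1    1]
Fix exponent of D at 1; solve each RREF row for its pivot's exponent:
  r0: exp(m) + (0)·1 = 0 ⇒ exp(m) = 0
  r1: exp(ΔT) + (0)·1 = 0 ⇒ exp(ΔT) = 0
  r2: exp(ℓ) + (1)·1 = 0 ⇒ exp(ℓ) = -1
Π_1 = ℓ^-1 · D

["0", "0", "-1", "1"]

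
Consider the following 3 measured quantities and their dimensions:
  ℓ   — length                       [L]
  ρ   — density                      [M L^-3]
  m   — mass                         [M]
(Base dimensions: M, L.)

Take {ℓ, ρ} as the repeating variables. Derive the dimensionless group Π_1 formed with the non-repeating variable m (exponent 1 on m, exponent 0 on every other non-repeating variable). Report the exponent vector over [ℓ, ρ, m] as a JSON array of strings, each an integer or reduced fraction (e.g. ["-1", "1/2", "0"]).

Exponent matrix [M,L] × [ℓ,ρ,m]:
  M: [ 0  1  1]
  L: [ 1 -3  0]
RREF → pivots at {ℓ,ρ} ⇒ r = 2
Pivot set = {ℓ,ρ}, free = {m}
RREF:
  r0: [   1    0    3]
  r1: [   0    1    1]
Fix exponent of m at 1; solve each RREF row for its pivot's exponent:
  r0: exp(ℓ) + (3)·1 = 0 ⇒ exp(ℓ) = -3
  r1: exp(ρ) + (1)·1 = 0 ⇒ exp(ρ) = -1
Π_1 = ℓ^-3 · ρ^-1 · m

["-3", "-1", "1"]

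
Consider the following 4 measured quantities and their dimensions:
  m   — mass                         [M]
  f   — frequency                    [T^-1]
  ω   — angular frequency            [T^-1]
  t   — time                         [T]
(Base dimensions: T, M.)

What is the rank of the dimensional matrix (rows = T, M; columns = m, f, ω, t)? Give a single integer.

2

Exponent matrix [T,M] × [m,f,ω,t]:
  T: [ 0 -1 -1  1]
  M: [ 1  0  0  0]
Echelon form has 2 nonzero rows (pivots: m,f)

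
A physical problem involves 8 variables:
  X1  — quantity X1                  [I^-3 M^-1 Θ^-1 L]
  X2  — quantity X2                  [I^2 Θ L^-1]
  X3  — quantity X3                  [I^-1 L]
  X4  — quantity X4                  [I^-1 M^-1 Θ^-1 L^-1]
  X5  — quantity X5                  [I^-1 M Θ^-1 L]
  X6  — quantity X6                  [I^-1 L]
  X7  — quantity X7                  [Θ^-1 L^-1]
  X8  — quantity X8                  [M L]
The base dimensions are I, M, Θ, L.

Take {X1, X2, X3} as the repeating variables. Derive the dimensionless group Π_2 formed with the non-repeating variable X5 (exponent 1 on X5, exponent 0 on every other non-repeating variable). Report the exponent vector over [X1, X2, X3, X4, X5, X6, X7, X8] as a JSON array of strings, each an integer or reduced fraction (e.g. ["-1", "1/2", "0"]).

Dimensional matrix (I×M×Θ×L by X1×X2×X3×X4×X5×X6×X7×X8):
  I: [-3  2 -1 -1 -1 -1  0  0]
  M: [-1  0  0 -1  1  0  0  1]
  Θ: [-1  1  0 -1 -1  0 -1  0]
  L: [ 1 -1  1 -1  1  1 -1  1]
Row reduction gives pivot columns X1,X2,X3; rank = 3
Pivot set = {X1,X2,X3}, free = {X4,X5,X6,X7,X8}
RREF:
  r0: [   1    0    0    1   -1    0    0   -1]
  r1: [   0    1    0    0   -2    0   -1   -1]
  r2: [   0    0    1   -2    0    1   -2    1]
  r3: [   0    0    0    0    0    0    0    0]
Fix exponent of X5 at 1, X4 at 0, X6 at 0, X7 at 0, X8 at 0; solve each RREF row for its pivot's exponent:
  r0: exp(X1) + (-1)·1 = 0 ⇒ exp(X1) = 1
  r1: exp(X2) + (-2)·1 = 0 ⇒ exp(X2) = 2
  r2: exp(X3) + (0)·1 = 0 ⇒ exp(X3) = 0
Π_2 = X1 · X2^2 · X5

["1", "2", "0", "0", "1", "0", "0", "0"]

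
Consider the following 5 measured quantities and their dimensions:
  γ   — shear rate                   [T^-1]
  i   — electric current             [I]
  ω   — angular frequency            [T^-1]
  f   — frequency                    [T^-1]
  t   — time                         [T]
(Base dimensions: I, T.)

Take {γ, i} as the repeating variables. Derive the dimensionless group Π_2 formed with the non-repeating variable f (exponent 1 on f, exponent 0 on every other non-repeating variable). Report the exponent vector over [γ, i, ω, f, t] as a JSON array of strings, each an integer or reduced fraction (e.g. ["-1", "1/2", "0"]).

["-1", "0", "0", "1", "0"]

Exponent matrix [I,T] × [γ,i,ω,f,t]:
  I: [ 0  1  0  0  0]
  T: [-1  0 -1 -1  1]
Echelon form has 2 nonzero rows (pivots: γ,i)
Pivot set = {γ,i}, free = {ω,f,t}
RREF:
  r0: [   1    0    1    1   -1]
  r1: [   0    1    0    0    0]
Fix exponent of f at 1, ω at 0, t at 0; solve each RREF row for its pivot's exponent:
  r0: exp(γ) + (1)·1 = 0 ⇒ exp(γ) = -1
  r1: exp(i) + (0)·1 = 0 ⇒ exp(i) = 0
Π_2 = γ^-1 · f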